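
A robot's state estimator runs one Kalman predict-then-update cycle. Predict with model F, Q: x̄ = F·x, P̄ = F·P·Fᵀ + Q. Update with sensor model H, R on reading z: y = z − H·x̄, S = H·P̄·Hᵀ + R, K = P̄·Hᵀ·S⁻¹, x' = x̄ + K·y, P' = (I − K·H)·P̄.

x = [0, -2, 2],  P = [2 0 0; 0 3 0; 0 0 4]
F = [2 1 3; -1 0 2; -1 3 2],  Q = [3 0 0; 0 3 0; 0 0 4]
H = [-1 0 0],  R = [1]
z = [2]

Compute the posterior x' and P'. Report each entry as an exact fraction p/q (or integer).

x̄ = F·x = [4, 4, -2]
P̄ = F·P·Fᵀ + Q = [50 20 29; 20 21 18; 29 18 49]
y = z − H·x̄ = [6]
S = H·P̄·Hᵀ + R = [51]
K = P̄·Hᵀ·S⁻¹ = [-50/51; -20/51; -29/51]
x' = x̄ + K·y = [-32/17, 28/17, -92/17]
P' = (I − K·H)·P̄ = [50/51 20/51 29/51; 20/51 671/51 338/51; 29/51 338/51 1658/51]

x' = [-32/17, 28/17, -92/17]
P' = [50/51 20/51 29/51; 20/51 671/51 338/51; 29/51 338/51 1658/51]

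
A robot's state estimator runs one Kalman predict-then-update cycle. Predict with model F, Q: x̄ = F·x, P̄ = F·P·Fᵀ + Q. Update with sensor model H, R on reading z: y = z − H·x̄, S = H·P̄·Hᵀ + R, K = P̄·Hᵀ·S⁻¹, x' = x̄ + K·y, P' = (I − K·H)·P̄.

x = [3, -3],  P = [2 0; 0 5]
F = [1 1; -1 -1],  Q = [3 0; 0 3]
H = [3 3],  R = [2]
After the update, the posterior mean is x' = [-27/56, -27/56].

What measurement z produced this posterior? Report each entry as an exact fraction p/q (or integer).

z = [-3]

x̄ = F·x = [0, 0]
P̄ = F·P·Fᵀ + Q = [10 -7; -7 10]
S = H·P̄·Hᵀ + R = [56]
K = P̄·Hᵀ·S⁻¹ = [9/56; 9/56]
x' − x̄ = [-27/56, -27/56] = K·y
y = (KᵀK)⁻¹·Kᵀ·(x' − x̄) = [-3]
z = y + H·x̄ = [-3] + [0] = [-3]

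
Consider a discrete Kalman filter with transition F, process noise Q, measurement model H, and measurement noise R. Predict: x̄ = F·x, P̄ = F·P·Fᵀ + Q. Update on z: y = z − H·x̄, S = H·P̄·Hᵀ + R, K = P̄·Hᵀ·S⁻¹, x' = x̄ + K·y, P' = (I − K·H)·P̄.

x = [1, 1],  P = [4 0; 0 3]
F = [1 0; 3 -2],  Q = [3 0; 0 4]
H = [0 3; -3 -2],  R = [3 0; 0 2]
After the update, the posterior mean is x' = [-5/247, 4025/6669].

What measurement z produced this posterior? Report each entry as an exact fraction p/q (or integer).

z = [2, -1]

x̄ = F·x = [1, 1]
P̄ = F·P·Fᵀ + Q = [7 12; 12 52]
S = H·P̄·Hᵀ + R = [471 -420; -420 417]
K = P̄·Hᵀ·S⁻¹ = [-48/247 -75/247; 2084/6669 -140/6669]
x' − x̄ = [-252/247, -2644/6669] = K·y
y = (KᵀK)⁻¹·Kᵀ·(x' − x̄) = [-1, 4]
z = y + H·x̄ = [-1, 4] + [3, -5] = [2, -1]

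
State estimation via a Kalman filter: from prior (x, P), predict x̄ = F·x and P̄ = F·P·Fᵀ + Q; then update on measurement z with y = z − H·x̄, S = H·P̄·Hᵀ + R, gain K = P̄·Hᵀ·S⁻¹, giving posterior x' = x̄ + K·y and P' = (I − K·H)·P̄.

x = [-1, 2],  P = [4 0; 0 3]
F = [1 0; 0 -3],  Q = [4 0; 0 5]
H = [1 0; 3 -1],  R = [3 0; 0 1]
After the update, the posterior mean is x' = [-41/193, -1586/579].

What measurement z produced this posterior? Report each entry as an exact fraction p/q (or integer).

z = [1, 2]

x̄ = F·x = [-1, -6]
P̄ = F·P·Fᵀ + Q = [8 0; 0 32]
S = H·P̄·Hᵀ + R = [11 24; 24 105]
K = P̄·Hᵀ·S⁻¹ = [88/193 24/193; 256/193 -352/579]
x' − x̄ = [152/193, 1888/579] = K·y
y = (KᵀK)⁻¹·Kᵀ·(x' − x̄) = [2, -1]
z = y + H·x̄ = [2, -1] + [-1, 3] = [1, 2]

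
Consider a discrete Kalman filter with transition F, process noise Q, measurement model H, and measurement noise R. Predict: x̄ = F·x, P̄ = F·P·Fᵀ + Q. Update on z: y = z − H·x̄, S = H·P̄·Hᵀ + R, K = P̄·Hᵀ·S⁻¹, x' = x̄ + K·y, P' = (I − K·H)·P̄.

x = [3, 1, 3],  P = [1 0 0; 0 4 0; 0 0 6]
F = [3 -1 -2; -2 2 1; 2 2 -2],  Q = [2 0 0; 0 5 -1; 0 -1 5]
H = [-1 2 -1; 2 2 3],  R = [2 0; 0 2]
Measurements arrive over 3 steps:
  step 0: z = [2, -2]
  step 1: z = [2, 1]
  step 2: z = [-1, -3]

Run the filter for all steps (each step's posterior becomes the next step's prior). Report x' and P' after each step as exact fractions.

step 0: x̄ = F·x = [2, -1, 2]
step 0: P̄ = F·P·Fᵀ + Q = [39 -26 22; -26 31 -1; 22 -1 49]
step 0: y = z − H·x̄ = [8, -10]
step 0: S = H·P̄·Hᵀ + R = [366 -267; -267 767]
step 0: K = P̄·Hᵀ·S⁻¹ = [-62107/209433 1167/69811; 70132/209433 8775/69811; -5528/209433 16561/69811]
step 0: x' = x̄ + K·y = [-113000/209433, 88373/209433, -122188/209433]
step 0: P' = (I − K·H)·P̄ = [827704/209433 57758/209433 -587974/209433; 57758/209433 66400/209433 -65222/209433; -587974/209433 -65222/209433 468586/209433]
step 1: x̄ = F·x = [-60999/69811, 280558/209433, 195122/209433]
step 1: P̄ = F·P·Fᵀ + Q = [5419066/69811 -3121280/69811 4316328/69811; -3121280/69811 6721111/209433 -7589221/209433; 4316328/69811 -7589221/209433 12185557/209433]
step 1: y = z − H·x̄ = [-43375/69811, -571055/209433]
step 1: S = H·P̄·Hᵀ + R = [49818759/69811 -52005369/69811; -52005369/69811 191408551/209433]
step 1: K = P̄·Hᵀ·S⁻¹ = [-2299664071/10185080133 13424013/147609857; 3440666821/10185080133 19010566/147609857; -812673869/10185080133 26858222/147609857]
step 1: x' = x̄ + K·y = [-9996222917/10185080133, 7929598043/10185080133, 4940928017/10185080133]
step 1: P' = (I − K·H)·P̄ = [31498312792/10185080133 2444105270/10185080133 -22010774110/10185080133; 2444105270/10185080133 3213945538/10185080133 -2897547836/10185080133; -22010774110/10185080133 -2897547836/10185080133 17841026176/10185080133]
step 2: x̄ = F·x = [-15933374276/3395026711, 40792569937/10185080133, -14015105782/10185080133]
step 2: P̄ = F·P·Fᵀ + Q = [205435830664/3395026711 -117044885870/3395026711 163201782744/3395026711; -117044885870/3395026711 264515523097/10185080133 -285274150489/10185080133; 163201782744/3395026711 -285274150489/10185080133 479957956417/10185080133]
step 2: y = z − H·x̄ = [-51195149539/3395026711, 25505182729/10185080133]
step 2: S = H·P̄·Hᵀ + R = [1899847876641/3395026711 -1968606473061/3395026711; -1968606473061/3395026711 7506180940411/10185080133]
step 2: K = P̄·Hᵀ·S⁻¹ = [-10836036262643/48496812548163 1463562617967/16165604182721; 65550678050897/193987250192652 8326729194355/64662416730884; -31577317140161/387974500385304 23567022306745/129324833461768]
step 2: x' = x̄ + K·y = [-53206337391988/48496812548163, -37242406453895/48496812548163, 29836691772107/96993625096326]
step 2: P' = (I − K·H)·P̄ = [149014679532968/48496812548163 11597479708114/48496812548163 -104147647591454/48496812548163; 11597479708114/48496812548163 15301698821999/48496812548163 -27538842179129/96993625096326; -104147647591454/48496812548163 -27538842179129/96993625096326 338012538789461/193987250192652]

step 0: x' = [-113000/209433, 88373/209433, -122188/209433], P' = [827704/209433 57758/209433 -587974/209433; 57758/209433 66400/209433 -65222/209433; -587974/209433 -65222/209433 468586/209433]
step 1: x' = [-9996222917/10185080133, 7929598043/10185080133, 4940928017/10185080133], P' = [31498312792/10185080133 2444105270/10185080133 -22010774110/10185080133; 2444105270/10185080133 3213945538/10185080133 -2897547836/10185080133; -22010774110/10185080133 -2897547836/10185080133 17841026176/10185080133]
step 2: x' = [-53206337391988/48496812548163, -37242406453895/48496812548163, 29836691772107/96993625096326], P' = [149014679532968/48496812548163 11597479708114/48496812548163 -104147647591454/48496812548163; 11597479708114/48496812548163 15301698821999/48496812548163 -27538842179129/96993625096326; -104147647591454/48496812548163 -27538842179129/96993625096326 338012538789461/193987250192652]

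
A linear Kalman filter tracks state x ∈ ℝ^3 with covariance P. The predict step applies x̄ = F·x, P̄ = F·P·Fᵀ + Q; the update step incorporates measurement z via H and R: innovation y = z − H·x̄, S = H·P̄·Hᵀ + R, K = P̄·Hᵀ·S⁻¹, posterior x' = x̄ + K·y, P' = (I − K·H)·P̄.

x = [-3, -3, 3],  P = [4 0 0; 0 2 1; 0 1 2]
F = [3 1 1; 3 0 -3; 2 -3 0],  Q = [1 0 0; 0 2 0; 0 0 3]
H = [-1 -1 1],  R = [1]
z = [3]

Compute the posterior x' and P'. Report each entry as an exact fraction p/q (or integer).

x̄ = F·x = [-9, -18, 3]
P̄ = F·P·Fᵀ + Q = [43 27 15; 27 56 33; 15 33 37]
y = z − H·x̄ = [-27]
S = H·P̄·Hᵀ + R = [95]
K = P̄·Hᵀ·S⁻¹ = [-11/19; -10/19; -11/95]
x' = x̄ + K·y = [126/19, -72/19, 582/95]
P' = (I − K·H)·P̄ = [212/19 -37/19 164/19; -37/19 564/19 517/19; 164/19 517/19 3394/95]

x' = [126/19, -72/19, 582/95]
P' = [212/19 -37/19 164/19; -37/19 564/19 517/19; 164/19 517/19 3394/95]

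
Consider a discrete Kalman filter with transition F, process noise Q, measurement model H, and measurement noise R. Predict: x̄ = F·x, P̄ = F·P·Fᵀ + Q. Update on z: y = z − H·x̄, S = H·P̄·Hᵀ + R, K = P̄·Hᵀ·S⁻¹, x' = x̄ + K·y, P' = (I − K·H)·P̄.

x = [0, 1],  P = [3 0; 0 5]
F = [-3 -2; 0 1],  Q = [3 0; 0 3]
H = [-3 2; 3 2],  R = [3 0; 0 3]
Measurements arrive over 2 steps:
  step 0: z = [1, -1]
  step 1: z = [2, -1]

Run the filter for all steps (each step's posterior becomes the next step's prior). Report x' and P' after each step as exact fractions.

step 0: x̄ = F·x = [-2, 1]
step 0: P̄ = F·P·Fᵀ + Q = [50 -10; -10 8]
step 0: y = z − H·x̄ = [-7, 3]
step 0: S = H·P̄·Hᵀ + R = [605 -418; -418 365]
step 0: K = P̄·Hᵀ·S⁻¹ = [-2570/15367 230/1397; 3646/15367 326/1397]
step 0: x' = x̄ + K·y = [-5154/15367, 603/15367]
step 0: P' = (I − K·H)·P̄ = [2550/15367 -30/15367; -30/15367 5424/15367]
step 1: x̄ = F·x = [1296/1397, 603/15367]
step 1: P̄ = F·P·Fᵀ + Q = [747/127 -978/1397; -978/1397 51525/15367]
step 1: y = z − H·x̄ = [72296/15367, -59341/15367]
step 1: S = H·P̄·Hᵀ + R = [1194780/15367 -607383/15367; -607383/15367 936588/15367]
step 1: K = P̄·Hᵀ·S⁻¹ = [-885647/5423617 871303/5423617; 1227240/5423617 1205724/5423617]
step 1: x' = x̄ + K·y = [-2499749/5423617, 1330521/5423617]
step 1: P' = (I − K·H)·P̄ = [878475/5423617 -10758/5423617; -10758/5423617 1824723/5423617]

step 0: x' = [-5154/15367, 603/15367], P' = [2550/15367 -30/15367; -30/15367 5424/15367]
step 1: x' = [-2499749/5423617, 1330521/5423617], P' = [878475/5423617 -10758/5423617; -10758/5423617 1824723/5423617]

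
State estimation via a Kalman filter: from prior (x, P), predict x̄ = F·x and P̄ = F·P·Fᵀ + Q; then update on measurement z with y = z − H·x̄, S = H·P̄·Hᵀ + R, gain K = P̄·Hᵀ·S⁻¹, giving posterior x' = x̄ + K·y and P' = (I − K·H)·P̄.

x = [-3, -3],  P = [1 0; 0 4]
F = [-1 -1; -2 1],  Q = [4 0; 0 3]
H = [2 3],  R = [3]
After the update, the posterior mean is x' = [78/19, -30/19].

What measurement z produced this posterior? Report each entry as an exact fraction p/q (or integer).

z = [3]

x̄ = F·x = [6, 3]
P̄ = F·P·Fᵀ + Q = [9 -2; -2 11]
S = H·P̄·Hᵀ + R = [114]
K = P̄·Hᵀ·S⁻¹ = [2/19; 29/114]
x' − x̄ = [-36/19, -87/19] = K·y
y = (KᵀK)⁻¹·Kᵀ·(x' − x̄) = [-18]
z = y + H·x̄ = [-18] + [21] = [3]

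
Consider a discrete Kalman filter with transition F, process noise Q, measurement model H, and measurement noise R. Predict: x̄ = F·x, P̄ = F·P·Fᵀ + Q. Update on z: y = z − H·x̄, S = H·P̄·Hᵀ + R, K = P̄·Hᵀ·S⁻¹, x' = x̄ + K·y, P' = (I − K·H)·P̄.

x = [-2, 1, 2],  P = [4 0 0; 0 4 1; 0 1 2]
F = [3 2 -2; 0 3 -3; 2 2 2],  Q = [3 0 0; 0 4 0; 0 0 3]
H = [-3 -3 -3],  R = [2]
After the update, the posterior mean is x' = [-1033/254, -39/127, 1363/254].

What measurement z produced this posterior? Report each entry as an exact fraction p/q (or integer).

z = [-3]

x̄ = F·x = [-8, -3, 2]
P̄ = F·P·Fᵀ + Q = [55 24 32; 24 40 12; 32 12 51]
S = H·P̄·Hᵀ + R = [2540]
K = P̄·Hᵀ·S⁻¹ = [-333/2540; -57/635; -57/508]
x' − x̄ = [999/254, 342/127, 855/254] = K·y
y = (KᵀK)⁻¹·Kᵀ·(x' − x̄) = [-30]
z = y + H·x̄ = [-30] + [27] = [-3]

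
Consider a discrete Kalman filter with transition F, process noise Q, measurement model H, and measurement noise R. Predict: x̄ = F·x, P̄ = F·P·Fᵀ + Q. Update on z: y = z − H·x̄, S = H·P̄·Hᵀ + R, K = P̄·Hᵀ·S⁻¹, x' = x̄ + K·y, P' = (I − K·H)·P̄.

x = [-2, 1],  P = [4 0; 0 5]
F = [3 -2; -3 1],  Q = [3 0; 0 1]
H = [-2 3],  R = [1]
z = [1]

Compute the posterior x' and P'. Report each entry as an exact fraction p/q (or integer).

x' = [-40/389, 107/389]
P' = [3317/1167 2126/1167; 2126/1167 1490/1167]

x̄ = F·x = [-8, 7]
P̄ = F·P·Fᵀ + Q = [59 -46; -46 42]
y = z − H·x̄ = [-36]
S = H·P̄·Hᵀ + R = [1167]
K = P̄·Hᵀ·S⁻¹ = [-256/1167; 218/1167]
x' = x̄ + K·y = [-40/389, 107/389]
P' = (I − K·H)·P̄ = [3317/1167 2126/1167; 2126/1167 1490/1167]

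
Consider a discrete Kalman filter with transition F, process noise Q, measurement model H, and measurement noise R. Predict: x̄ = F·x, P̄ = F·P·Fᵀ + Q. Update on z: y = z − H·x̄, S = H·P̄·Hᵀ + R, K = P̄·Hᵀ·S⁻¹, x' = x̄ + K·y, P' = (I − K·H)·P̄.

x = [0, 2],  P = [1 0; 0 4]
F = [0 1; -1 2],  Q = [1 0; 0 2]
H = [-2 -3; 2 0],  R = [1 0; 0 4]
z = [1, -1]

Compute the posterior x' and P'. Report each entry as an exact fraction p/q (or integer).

x' = [-36/143, -89/572]
P' = [71/143 -89/286; -89/286 87/286]

x̄ = F·x = [2, 4]
P̄ = F·P·Fᵀ + Q = [5 8; 8 19]
y = z − H·x̄ = [17, -5]
S = H·P̄·Hᵀ + R = [288 -68; -68 24]
K = P̄·Hᵀ·S⁻¹ = [-17/286 71/286; -83/286 -89/572]
x' = x̄ + K·y = [-36/143, -89/572]
P' = (I − K·H)·P̄ = [71/143 -89/286; -89/286 87/286]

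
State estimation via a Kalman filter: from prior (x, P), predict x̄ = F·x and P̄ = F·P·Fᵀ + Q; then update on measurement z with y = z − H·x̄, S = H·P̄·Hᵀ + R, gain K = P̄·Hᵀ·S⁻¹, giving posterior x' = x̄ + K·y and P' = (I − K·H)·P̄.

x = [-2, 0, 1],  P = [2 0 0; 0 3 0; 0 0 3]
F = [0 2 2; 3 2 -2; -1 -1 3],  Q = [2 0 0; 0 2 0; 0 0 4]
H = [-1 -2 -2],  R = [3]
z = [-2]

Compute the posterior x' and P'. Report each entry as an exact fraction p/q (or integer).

x̄ = F·x = [2, -8, 5]
P̄ = F·P·Fᵀ + Q = [26 0 12; 0 44 -30; 12 -30 36]
y = z − H·x̄ = [-6]
S = H·P̄·Hᵀ + R = [157]
K = P̄·Hᵀ·S⁻¹ = [-50/157; -28/157; -24/157]
x' = x̄ + K·y = [614/157, -1088/157, 929/157]
P' = (I − K·H)·P̄ = [1582/157 -1400/157 684/157; -1400/157 6124/157 -5382/157; 684/157 -5382/157 5076/157]

x' = [614/157, -1088/157, 929/157]
P' = [1582/157 -1400/157 684/157; -1400/157 6124/157 -5382/157; 684/157 -5382/157 5076/157]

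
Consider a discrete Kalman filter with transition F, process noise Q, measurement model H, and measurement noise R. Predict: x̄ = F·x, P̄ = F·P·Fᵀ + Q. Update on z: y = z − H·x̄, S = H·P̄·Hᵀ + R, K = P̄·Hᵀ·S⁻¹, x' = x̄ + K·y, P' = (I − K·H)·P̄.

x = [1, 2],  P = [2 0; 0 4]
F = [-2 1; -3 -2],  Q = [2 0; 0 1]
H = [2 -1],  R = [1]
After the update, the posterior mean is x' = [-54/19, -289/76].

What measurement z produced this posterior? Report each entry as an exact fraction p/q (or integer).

x̄ = F·x = [0, -7]
P̄ = F·P·Fᵀ + Q = [14 4; 4 35]
S = H·P̄·Hᵀ + R = [76]
K = P̄·Hᵀ·S⁻¹ = [6/19; -27/76]
x' − x̄ = [-54/19, 243/76] = K·y
y = (KᵀK)⁻¹·Kᵀ·(x' − x̄) = [-9]
z = y + H·x̄ = [-9] + [7] = [-2]

z = [-2]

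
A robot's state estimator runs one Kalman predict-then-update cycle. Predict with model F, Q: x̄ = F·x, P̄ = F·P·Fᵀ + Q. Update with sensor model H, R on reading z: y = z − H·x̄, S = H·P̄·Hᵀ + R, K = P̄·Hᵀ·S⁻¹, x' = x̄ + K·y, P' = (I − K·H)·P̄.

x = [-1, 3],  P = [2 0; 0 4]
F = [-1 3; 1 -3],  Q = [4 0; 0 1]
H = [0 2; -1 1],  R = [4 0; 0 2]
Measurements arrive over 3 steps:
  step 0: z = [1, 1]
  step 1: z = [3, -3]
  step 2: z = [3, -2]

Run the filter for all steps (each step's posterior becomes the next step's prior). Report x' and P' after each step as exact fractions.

step 0: x' = [-205/431, 163/431], P' = [666/431 118/431; 118/431 272/431]
step 1: x' = [74977/32069, 9943/32069], P' = [49522/32069 8942/32069; 8942/32069 19428/32069]
step 2: x' = [3818727/2294839, 1559916/2294839], P' = [3543654/2294839 640442/2294839; 640442/2294839 1387468/2294839]

step 0: x̄ = F·x = [10, -10]
step 0: P̄ = F·P·Fᵀ + Q = [42 -38; -38 39]
step 0: y = z − H·x̄ = [21, 21]
step 0: S = H·P̄·Hᵀ + R = [160 154; 154 159]
step 0: K = P̄·Hᵀ·S⁻¹ = [59/431 -274/431; 136/431 77/431]
step 0: x' = x̄ + K·y = [-205/431, 163/431]
step 0: P' = (I − K·H)·P̄ = [666/431 118/431; 118/431 272/431]
step 1: x̄ = F·x = [694/431, -694/431]
step 1: P̄ = F·P·Fᵀ + Q = [4130/431 -2406/431; -2406/431 2837/431]
step 1: y = z − H·x̄ = [2681/431, 95/431]
step 1: S = H·P̄·Hᵀ + R = [13072/431 10486/431; 10486/431 12641/431]
step 1: K = P̄·Hᵀ·S⁻¹ = [4471/32069 -20290/32069; 9714/32069 5243/32069]
step 1: x' = x̄ + K·y = [74977/32069, 9943/32069]
step 1: P' = (I − K·H)·P̄ = [49522/32069 8942/32069; 8942/32069 19428/32069]
step 2: x̄ = F·x = [-45148/32069, 45148/32069]
step 2: P̄ = F·P·Fᵀ + Q = [298998/32069 -170722/32069; -170722/32069 202791/32069]
step 2: y = z − H·x̄ = [5911/32069, -154434/32069]
step 2: S = H·P̄·Hᵀ + R = [939440/32069 747026/32069; 747026/32069 907371/32069]
step 2: K = P̄·Hᵀ·S⁻¹ = [320221/2294839 -1451606/2294839; 693734/2294839 373513/2294839]
step 2: x' = x̄ + K·y = [3818727/2294839, 1559916/2294839]
step 2: P' = (I − K·H)·P̄ = [3543654/2294839 640442/2294839; 640442/2294839 1387468/2294839]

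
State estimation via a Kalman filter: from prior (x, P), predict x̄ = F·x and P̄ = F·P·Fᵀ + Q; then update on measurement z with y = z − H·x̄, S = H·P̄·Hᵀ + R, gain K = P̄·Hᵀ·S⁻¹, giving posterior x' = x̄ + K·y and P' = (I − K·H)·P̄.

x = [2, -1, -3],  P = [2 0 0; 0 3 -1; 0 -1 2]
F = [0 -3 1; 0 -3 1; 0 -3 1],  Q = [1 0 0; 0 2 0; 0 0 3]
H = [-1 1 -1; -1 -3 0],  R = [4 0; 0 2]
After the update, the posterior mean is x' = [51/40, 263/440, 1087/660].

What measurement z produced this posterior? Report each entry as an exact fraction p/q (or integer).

z = [-3, -3]

x̄ = F·x = [0, 0, 0]
P̄ = F·P·Fᵀ + Q = [36 35 35; 35 37 35; 35 35 38]
S = H·P̄·Hᵀ + R = [45 135; 135 581]
K = P̄·Hᵀ·S⁻¹ = [-19/80 -3/16; 179/2640 -47/176; -1589/3960 -13/88]
x' − x̄ = [51/40, 263/440, 1087/660] = K·y
y = (KᵀK)⁻¹·Kᵀ·(x' − x̄) = [-3, -3]
z = y + H·x̄ = [-3, -3] + [0, 0] = [-3, -3]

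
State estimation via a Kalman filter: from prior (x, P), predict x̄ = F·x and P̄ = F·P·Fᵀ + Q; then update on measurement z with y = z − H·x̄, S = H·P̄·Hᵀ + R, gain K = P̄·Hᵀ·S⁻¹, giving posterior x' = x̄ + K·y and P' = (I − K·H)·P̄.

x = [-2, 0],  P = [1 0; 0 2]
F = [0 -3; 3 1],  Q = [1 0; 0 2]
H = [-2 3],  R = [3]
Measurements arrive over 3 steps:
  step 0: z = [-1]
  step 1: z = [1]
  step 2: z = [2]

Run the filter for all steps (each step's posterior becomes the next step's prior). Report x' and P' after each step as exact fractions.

step 0: x' = [-238/67, -741/268], P' = [489/67 312/67; 312/67 883/268]
step 1: x' = [56051/87767, 63522/87767], P' = [867747/438835 104085/87767; 104085/87767 90849/87767]
step 2: x' = [-160331506/202361077, 32522829/202361077], P' = [402420288/202361077 241086432/202361077; 241086432/202361077 209609972/202361077]

step 0: x̄ = F·x = [0, -6]
step 0: P̄ = F·P·Fᵀ + Q = [19 -6; -6 13]
step 0: y = z − H·x̄ = [17]
step 0: S = H·P̄·Hᵀ + R = [268]
step 0: K = P̄·Hᵀ·S⁻¹ = [-14/67; 51/268]
step 0: x' = x̄ + K·y = [-238/67, -741/268]
step 0: P' = (I − K·H)·P̄ = [489/67 312/67; 312/67 883/268]
step 1: x̄ = F·x = [2223/268, -3597/268]
step 1: P̄ = F·P·Fᵀ + Q = [8215/268 -13881/268; -13881/268 26511/268]
step 1: y = z − H·x̄ = [15505/268]
step 1: S = H·P̄·Hᵀ + R = [438835/268]
step 1: K = P̄·Hᵀ·S⁻¹ = [-58073/438835; 21459/87767]
step 1: x' = x̄ + K·y = [56051/87767, 63522/87767]
step 1: P' = (I − K·H)·P̄ = [867747/438835 104085/87767; 104085/87767 90849/87767]
step 2: x̄ = F·x = [-190566/87767, 231675/87767]
step 2: P̄ = F·P·Fᵀ + Q = [905408/87767 -1209312/87767; -1209312/87767 12264188/438835]
step 2: y = z − H·x̄ = [-900623/87767]
step 2: S = H·P̄·Hᵀ + R = [202361077/438835]
step 2: K = P̄·Hᵀ·S⁻¹ = [-27193760/202361077; 48885684/202361077]
step 2: x' = x̄ + K·y = [-160331506/202361077, 32522829/202361077]
step 2: P' = (I − K·H)·P̄ = [402420288/202361077 241086432/202361077; 241086432/202361077 209609972/202361077]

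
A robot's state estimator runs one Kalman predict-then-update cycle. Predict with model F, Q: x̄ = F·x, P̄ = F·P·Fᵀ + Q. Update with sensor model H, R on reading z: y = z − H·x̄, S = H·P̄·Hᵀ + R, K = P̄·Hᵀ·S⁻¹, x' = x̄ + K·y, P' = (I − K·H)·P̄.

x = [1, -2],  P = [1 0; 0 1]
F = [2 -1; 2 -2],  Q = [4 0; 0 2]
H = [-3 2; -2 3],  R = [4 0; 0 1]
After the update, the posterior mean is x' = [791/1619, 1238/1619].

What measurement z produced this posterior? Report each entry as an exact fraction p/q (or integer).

z = [1, 1]

x̄ = F·x = [4, 6]
P̄ = F·P·Fᵀ + Q = [9 6; 6 10]
S = H·P̄·Hᵀ + R = [53 36; 36 55]
K = P̄·Hᵀ·S⁻¹ = [-825/1619 540/1619; -538/1619 882/1619]
x' − x̄ = [-5685/1619, -8476/1619] = K·y
y = (KᵀK)⁻¹·Kᵀ·(x' − x̄) = [1, -9]
z = y + H·x̄ = [1, -9] + [0, 10] = [1, 1]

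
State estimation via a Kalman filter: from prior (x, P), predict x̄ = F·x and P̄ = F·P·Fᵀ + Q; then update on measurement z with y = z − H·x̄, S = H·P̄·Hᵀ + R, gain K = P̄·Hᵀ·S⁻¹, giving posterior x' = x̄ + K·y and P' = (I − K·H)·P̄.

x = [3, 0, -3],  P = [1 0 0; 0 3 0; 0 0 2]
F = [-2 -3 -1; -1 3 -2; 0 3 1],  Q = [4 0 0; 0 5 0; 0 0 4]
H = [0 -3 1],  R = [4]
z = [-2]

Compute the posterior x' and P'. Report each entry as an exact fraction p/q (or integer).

x̄ = F·x = [-3, 3, -3]
P̄ = F·P·Fᵀ + Q = [37 -21 -29; -21 41 23; -29 23 33]
y = z − H·x̄ = [10]
S = H·P̄·Hᵀ + R = [268]
K = P̄·Hᵀ·S⁻¹ = [17/134; -25/67; -9/67]
x' = x̄ + K·y = [-116/67, -49/67, -291/67]
P' = (I − K·H)·P̄ = [2190/67 -557/67 -1637/67; -557/67 247/67 641/67; -1637/67 641/67 1887/67]

x' = [-116/67, -49/67, -291/67]
P' = [2190/67 -557/67 -1637/67; -557/67 247/67 641/67; -1637/67 641/67 1887/67]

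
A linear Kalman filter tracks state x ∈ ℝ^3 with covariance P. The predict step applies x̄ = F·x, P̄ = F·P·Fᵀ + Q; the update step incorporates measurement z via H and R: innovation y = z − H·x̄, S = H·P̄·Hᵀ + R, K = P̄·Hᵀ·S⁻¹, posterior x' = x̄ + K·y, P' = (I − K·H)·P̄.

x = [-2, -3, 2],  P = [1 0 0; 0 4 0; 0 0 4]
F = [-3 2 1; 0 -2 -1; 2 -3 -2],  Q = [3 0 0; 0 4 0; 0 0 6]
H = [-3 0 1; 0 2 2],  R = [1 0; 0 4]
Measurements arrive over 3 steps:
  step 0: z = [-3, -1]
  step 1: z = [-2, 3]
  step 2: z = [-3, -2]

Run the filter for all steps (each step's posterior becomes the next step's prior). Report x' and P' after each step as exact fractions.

step 0: x' = [1803/3121, 17464/15605, -21546/15605], P' = [1208/3121 -2220/3121 2686/3121; -2220/3121 42184/15605 -34416/15605; 2686/3121 -34416/15605 41674/15605]
step 1: x' = [24444667/24431330, 1654061/12215665, 13619712/12215665], P' = [18592219/48862660 -8299769/12215665 20350779/24431330; -8299769/12215665 30801646/12215665 -25346918/12215665; 20350779/24431330 -25346918/12215665 31272049/12215665]
step 2: x' = [110812795688/144850520057, -96026016595/144850520057, -84438706133/144850520057], P' = [55074722697/144850520057 -98298190034/144850520057 120559405546/144850520057; -98298190034/144850520057 364828583334/144850520057 -300275022752/144850520057; 120559405546/144850520057 -300275022752/144850520057 370582699896/144850520057]

step 0: x̄ = F·x = [2, 4, 1]
step 0: P̄ = F·P·Fᵀ + Q = [32 -20 -38; -20 24 32; -38 32 62]
step 0: y = z − H·x̄ = [2, -11]
step 0: S = H·P̄·Hᵀ + R = [579 536; 536 604]
step 0: K = P̄·Hᵀ·S⁻¹ = [-938/3121 233/3121; -1116/15605 3884/15605; 1384/15605 3629/15605]
step 0: x' = x̄ + K·y = [1803/3121, 17464/15605, -21546/15605]
step 0: P' = (I − K·H)·P̄ = [1208/3121 -2220/3121 2686/3121; -2220/3121 42184/15605 -34416/15605; 2686/3121 -34416/15605 41674/15605]
step 1: x̄ = F·x = [-13663/15605, -13382/15605, 1746/3121]
step 1: P̄ = F·P·Fᵀ + Q = [226541/15605 -99056/15605 -33728/3121; -99056/15605 135166/15605 22616/3121; -33728/3121 22616/3121 55382/3121]
step 1: y = z − H·x̄ = [-80929/15605, 56119/15605]
step 1: S = H·P̄·Hᵀ + R = [3343224/15605 2386156/15605; 2386156/15605 2615364/15605]
step 1: K = P̄·Hᵀ·S⁻¹ = [-15075099/48862660 3751241/48862660; -447611/12215665 2727364/12215665; 1491761/24431330 5925131/24431330]
step 1: x' = x̄ + K·y = [24444667/24431330, 1654061/12215665, 13619712/12215665]
step 1: P' = (I − K·H)·P̄ = [18592219/48862660 -8299769/12215665 20350779/24431330; -8299769/12215665 30801646/12215665 -25346918/12215665; 20350779/24431330 -25346918/12215665 31272049/12215665]
step 2: x̄ = F·x = [-39478333/24431330, -219842/158645, -1551388/2443133]
step 2: P̄ = F·P·Fᵀ + Q = [680461359/48862660 -1879569/317290 -49723103/4886266; -1879569/317290 1324073/158645 214997/31729; -49723103/4886266 214997/31729 41644063/2443133]
step 2: y = z − H·x̄ = [-25173587/3490190, 24938218/12215665]
step 2: S = H·P̄·Hᵀ + R = [1427040333/6980380 251716472/1745095; 251716472/1745095 1951749164/12215665]
step 2: K = P̄·Hᵀ·S⁻¹ = [-44664762545/144850520057 11130607756/144850520057; -5380452650/144850520057 32276780291/144850520057; 8904483258/144850520057 35153838572/144850520057]
step 2: x' = x̄ + K·y = [110812795688/144850520057, -96026016595/144850520057, -84438706133/144850520057]
step 2: P' = (I − K·H)·P̄ = [55074722697/144850520057 -98298190034/144850520057 120559405546/144850520057; -98298190034/144850520057 364828583334/144850520057 -300275022752/144850520057; 120559405546/144850520057 -300275022752/144850520057 370582699896/144850520057]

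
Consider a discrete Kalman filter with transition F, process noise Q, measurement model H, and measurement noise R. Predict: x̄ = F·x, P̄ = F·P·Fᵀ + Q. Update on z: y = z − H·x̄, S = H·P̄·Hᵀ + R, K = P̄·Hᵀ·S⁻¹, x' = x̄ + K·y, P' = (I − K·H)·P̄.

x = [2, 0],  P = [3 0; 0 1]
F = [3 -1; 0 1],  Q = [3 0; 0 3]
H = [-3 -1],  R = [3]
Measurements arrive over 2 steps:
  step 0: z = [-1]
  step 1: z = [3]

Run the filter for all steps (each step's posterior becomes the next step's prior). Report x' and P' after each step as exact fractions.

step 0: x̄ = F·x = [6, 0]
step 0: P̄ = F·P·Fᵀ + Q = [31 -1; -1 4]
step 0: y = z − H·x̄ = [17]
step 0: S = H·P̄·Hᵀ + R = [280]
step 0: K = P̄·Hᵀ·S⁻¹ = [-23/70; -1/280]
step 0: x' = x̄ + K·y = [29/70, -17/280]
step 0: P' = (I − K·H)·P̄ = [27/35 -93/70; -93/70 1119/280]
step 1: x̄ = F·x = [73/56, -17/280]
step 1: P̄ = F·P·Fᵀ + Q = [1227/56 -447/56; -447/56 1959/280]
step 1: y = z − H·x̄ = [137/20]
step 1: S = H·P̄·Hᵀ + R = [1593/10]
step 1: K = P̄·Hᵀ·S⁻¹ = [-385/1062; 113/1062]
step 1: x' = x̄ + K·y = [-4385/3717, 4967/7434]
step 1: P' = (I − K·H)·P̄ = [1208/1239 -4553/2478; -4553/2478 6434/1239]

step 0: x' = [29/70, -17/280], P' = [27/35 -93/70; -93/70 1119/280]
step 1: x' = [-4385/3717, 4967/7434], P' = [1208/1239 -4553/2478; -4553/2478 6434/1239]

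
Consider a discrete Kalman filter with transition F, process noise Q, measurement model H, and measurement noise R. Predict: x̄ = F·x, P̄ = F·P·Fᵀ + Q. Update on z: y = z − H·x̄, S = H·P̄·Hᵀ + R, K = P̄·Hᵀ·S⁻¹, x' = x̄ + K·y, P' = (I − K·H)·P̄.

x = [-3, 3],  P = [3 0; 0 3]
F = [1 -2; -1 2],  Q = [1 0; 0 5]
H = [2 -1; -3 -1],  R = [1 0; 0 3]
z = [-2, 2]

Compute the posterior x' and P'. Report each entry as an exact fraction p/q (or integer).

x' = [-607/721, 1381/2884]
P' = [107/721 60/721; 60/721 2055/2884]

x̄ = F·x = [-9, 9]
P̄ = F·P·Fᵀ + Q = [16 -15; -15 20]
y = z − H·x̄ = [25, -16]
S = H·P̄·Hᵀ + R = [145 -91; -91 77]
K = P̄·Hᵀ·S⁻¹ = [22/103 -127/721; -225/412 -925/2884]
x' = x̄ + K·y = [-607/721, 1381/2884]
P' = (I − K·H)·P̄ = [107/721 60/721; 60/721 2055/2884]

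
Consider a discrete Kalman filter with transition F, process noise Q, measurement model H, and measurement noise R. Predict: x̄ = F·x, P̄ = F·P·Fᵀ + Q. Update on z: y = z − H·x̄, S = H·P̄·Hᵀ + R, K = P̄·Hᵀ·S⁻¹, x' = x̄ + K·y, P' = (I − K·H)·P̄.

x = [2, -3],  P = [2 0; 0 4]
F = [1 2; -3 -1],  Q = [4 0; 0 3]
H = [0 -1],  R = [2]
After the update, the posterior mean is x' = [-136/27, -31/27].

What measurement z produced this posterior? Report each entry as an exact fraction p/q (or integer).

z = [1]

x̄ = F·x = [-4, -3]
P̄ = F·P·Fᵀ + Q = [22 -14; -14 25]
S = H·P̄·Hᵀ + R = [27]
K = P̄·Hᵀ·S⁻¹ = [14/27; -25/27]
x' − x̄ = [-28/27, 50/27] = K·y
y = (KᵀK)⁻¹·Kᵀ·(x' − x̄) = [-2]
z = y + H·x̄ = [-2] + [3] = [1]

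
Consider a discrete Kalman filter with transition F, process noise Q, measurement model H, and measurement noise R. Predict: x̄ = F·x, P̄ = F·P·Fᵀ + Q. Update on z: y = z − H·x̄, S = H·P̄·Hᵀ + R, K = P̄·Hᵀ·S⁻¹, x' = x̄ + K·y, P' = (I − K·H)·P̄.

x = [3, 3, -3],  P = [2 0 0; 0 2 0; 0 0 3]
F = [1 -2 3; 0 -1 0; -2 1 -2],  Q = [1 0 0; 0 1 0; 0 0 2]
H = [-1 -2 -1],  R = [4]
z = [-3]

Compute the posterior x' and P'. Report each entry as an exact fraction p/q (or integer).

x' = [-24/17, 21/17, -3/17]
P' = [446/17 -12/17 -382/17; -12/17 19/17 -10/17; -382/17 -10/17 390/17]

x̄ = F·x = [-12, -3, 3]
P̄ = F·P·Fᵀ + Q = [38 4 -26; 4 3 -2; -26 -2 24]
y = z − H·x̄ = [-18]
S = H·P̄·Hᵀ + R = [34]
K = P̄·Hᵀ·S⁻¹ = [-10/17; -4/17; 3/17]
x' = x̄ + K·y = [-24/17, 21/17, -3/17]
P' = (I − K·H)·P̄ = [446/17 -12/17 -382/17; -12/17 19/17 -10/17; -382/17 -10/17 390/17]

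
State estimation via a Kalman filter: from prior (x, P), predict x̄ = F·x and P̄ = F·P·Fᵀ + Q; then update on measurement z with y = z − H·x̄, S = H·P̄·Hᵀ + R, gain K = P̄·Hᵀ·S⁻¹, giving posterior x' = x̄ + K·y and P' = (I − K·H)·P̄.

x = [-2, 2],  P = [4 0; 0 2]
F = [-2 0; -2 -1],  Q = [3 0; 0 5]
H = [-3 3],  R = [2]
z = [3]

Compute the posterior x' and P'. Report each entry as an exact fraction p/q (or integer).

x̄ = F·x = [4, 2]
P̄ = F·P·Fᵀ + Q = [19 16; 16 23]
y = z − H·x̄ = [9]
S = H·P̄·Hᵀ + R = [92]
K = P̄·Hᵀ·S⁻¹ = [-9/92; 21/92]
x' = x̄ + K·y = [287/92, 373/92]
P' = (I − K·H)·P̄ = [1667/92 1661/92; 1661/92 1675/92]

x' = [287/92, 373/92]
P' = [1667/92 1661/92; 1661/92 1675/92]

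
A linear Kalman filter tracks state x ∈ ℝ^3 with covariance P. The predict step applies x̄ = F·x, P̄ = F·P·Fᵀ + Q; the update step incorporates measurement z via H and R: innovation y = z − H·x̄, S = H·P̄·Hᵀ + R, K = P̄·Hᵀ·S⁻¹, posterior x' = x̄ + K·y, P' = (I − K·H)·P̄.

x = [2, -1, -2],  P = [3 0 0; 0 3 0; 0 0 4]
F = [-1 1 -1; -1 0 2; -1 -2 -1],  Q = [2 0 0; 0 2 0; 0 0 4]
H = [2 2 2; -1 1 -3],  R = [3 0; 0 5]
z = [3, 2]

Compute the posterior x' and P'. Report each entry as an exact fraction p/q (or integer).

x' = [-18829/33441, 53647/33441, 2521/11147]
P' = [333916/33441 -165865/33441 -54769/11147; -165865/33441 106030/33441 25360/11147; -54769/11147 25360/11147 30888/11147]

x̄ = F·x = [-1, -6, 2]
P̄ = F·P·Fᵀ + Q = [12 -5 1; -5 21 -5; 1 -5 23]
y = z − H·x̄ = [13, 13]
S = H·P̄·Hᵀ + R = [155 -108; -108 291]
K = P̄·Hᵀ·S⁻¹ = [832/11147 -1372/33441; 3610/11147 8731/33441; 986/11147 -2507/11147]
x' = x̄ + K·y = [-18829/33441, 53647/33441, 2521/11147]
P' = (I − K·H)·P̄ = [333916/33441 -165865/33441 -54769/11147; -165865/33441 106030/33441 25360/11147; -54769/11147 25360/11147 30888/11147]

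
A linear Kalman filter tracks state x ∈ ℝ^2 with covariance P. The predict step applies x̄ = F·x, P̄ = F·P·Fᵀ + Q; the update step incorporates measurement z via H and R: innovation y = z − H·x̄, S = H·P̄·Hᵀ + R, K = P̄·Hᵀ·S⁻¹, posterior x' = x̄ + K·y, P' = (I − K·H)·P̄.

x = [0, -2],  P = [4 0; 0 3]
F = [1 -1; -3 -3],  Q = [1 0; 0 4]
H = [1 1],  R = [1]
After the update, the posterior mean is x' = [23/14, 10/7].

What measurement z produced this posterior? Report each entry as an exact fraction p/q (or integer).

x̄ = F·x = [2, 6]
P̄ = F·P·Fᵀ + Q = [8 -3; -3 67]
S = H·P̄·Hᵀ + R = [70]
K = P̄·Hᵀ·S⁻¹ = [1/14; 32/35]
x' − x̄ = [-5/14, -32/7] = K·y
y = (KᵀK)⁻¹·Kᵀ·(x' − x̄) = [-5]
z = y + H·x̄ = [-5] + [8] = [3]

z = [3]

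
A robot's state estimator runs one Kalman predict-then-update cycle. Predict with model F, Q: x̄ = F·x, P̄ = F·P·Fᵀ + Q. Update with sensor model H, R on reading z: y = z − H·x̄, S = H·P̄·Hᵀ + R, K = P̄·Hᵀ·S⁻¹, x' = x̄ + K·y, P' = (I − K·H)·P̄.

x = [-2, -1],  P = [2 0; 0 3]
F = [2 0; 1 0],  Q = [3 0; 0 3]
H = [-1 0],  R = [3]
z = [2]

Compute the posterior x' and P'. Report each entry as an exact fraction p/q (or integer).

x̄ = F·x = [-4, -2]
P̄ = F·P·Fᵀ + Q = [11 4; 4 5]
y = z − H·x̄ = [-2]
S = H·P̄·Hᵀ + R = [14]
K = P̄·Hᵀ·S⁻¹ = [-11/14; -2/7]
x' = x̄ + K·y = [-17/7, -10/7]
P' = (I − K·H)·P̄ = [33/14 6/7; 6/7 27/7]

x' = [-17/7, -10/7]
P' = [33/14 6/7; 6/7 27/7]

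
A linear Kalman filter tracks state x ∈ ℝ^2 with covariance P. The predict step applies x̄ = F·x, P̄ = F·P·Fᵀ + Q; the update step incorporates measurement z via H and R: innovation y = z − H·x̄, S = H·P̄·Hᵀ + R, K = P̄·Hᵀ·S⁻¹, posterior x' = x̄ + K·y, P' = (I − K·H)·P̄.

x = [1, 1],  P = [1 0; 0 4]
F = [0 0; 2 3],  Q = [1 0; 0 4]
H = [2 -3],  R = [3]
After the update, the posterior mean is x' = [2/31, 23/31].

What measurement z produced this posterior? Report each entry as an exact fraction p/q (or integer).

z = [-2]

x̄ = F·x = [0, 5]
P̄ = F·P·Fᵀ + Q = [1 0; 0 44]
S = H·P̄·Hᵀ + R = [403]
K = P̄·Hᵀ·S⁻¹ = [2/403; -132/403]
x' − x̄ = [2/31, -132/31] = K·y
y = (KᵀK)⁻¹·Kᵀ·(x' − x̄) = [13]
z = y + H·x̄ = [13] + [-15] = [-2]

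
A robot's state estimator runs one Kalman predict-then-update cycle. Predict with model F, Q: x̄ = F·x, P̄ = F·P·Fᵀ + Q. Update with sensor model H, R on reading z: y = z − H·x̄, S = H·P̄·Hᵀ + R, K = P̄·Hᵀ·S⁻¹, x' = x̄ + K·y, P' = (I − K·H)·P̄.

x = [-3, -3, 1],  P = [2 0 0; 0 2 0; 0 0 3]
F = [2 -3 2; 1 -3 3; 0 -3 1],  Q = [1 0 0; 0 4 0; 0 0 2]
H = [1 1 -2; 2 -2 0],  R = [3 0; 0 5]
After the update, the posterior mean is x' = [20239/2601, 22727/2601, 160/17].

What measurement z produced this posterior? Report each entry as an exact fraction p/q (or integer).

z = [-2, -1]

x̄ = F·x = [5, 9, 10]
P̄ = F·P·Fᵀ + Q = [39 40 24; 40 51 27; 24 27 23]
S = H·P̄·Hᵀ + R = [61 -12; -12 45]
K = P̄·Hᵀ·S⁻¹ = [457/867 250/2601; 467/867 -898/2601; 1/17 -2/17]
x' − x̄ = [7234/2601, -682/2601, -10/17] = K·y
y = (KᵀK)⁻¹·Kᵀ·(x' − x̄) = [4, 7]
z = y + H·x̄ = [4, 7] + [-6, -8] = [-2, -1]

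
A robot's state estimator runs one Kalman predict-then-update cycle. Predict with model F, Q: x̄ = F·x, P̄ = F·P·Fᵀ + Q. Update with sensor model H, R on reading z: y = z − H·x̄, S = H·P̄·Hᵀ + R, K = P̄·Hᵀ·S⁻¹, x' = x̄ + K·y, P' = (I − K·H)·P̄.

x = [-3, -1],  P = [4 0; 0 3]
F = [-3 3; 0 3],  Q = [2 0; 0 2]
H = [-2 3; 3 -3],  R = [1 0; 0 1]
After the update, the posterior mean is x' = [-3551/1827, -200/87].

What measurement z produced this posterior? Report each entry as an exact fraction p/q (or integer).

x̄ = F·x = [6, -3]
P̄ = F·P·Fᵀ + Q = [65 27; 27 29]
S = H·P̄·Hᵀ + R = [198 -246; -246 361]
K = P̄·Hᵀ·S⁻¹ = [10355/10962 1753/1827; 497/522 55/87]
x' − x̄ = [-14513/1827, 61/87] = K·y
y = (KᵀK)⁻¹·Kᵀ·(x' − x̄) = [18, -26]
z = y + H·x̄ = [18, -26] + [-21, 27] = [-3, 1]

z = [-3, 1]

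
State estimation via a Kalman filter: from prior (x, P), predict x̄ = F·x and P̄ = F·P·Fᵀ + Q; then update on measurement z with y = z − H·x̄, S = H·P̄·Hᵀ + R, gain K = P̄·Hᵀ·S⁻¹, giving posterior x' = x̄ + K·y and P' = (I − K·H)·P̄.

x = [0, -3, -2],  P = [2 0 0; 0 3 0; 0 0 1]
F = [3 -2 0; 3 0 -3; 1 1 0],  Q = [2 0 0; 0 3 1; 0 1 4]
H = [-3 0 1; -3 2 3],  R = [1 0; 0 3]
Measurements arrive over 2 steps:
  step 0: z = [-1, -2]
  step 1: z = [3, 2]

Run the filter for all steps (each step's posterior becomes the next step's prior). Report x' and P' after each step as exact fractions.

step 0: x̄ = F·x = [6, 6, -3]
step 0: P̄ = F·P·Fᵀ + Q = [32 18 0; 18 30 7; 0 7 9]
step 0: y = z − H·x̄ = [20, 13]
step 0: S = H·P̄·Hᵀ + R = [298 221; 221 360]
step 0: K = P̄·Hᵀ·S⁻¹ = [-21300/58439 3336/58439; -22887/58439 18433/58439; -5821/58439 10229/58439]
step 0: x' = x̄ + K·y = [-31998/58439, 132523/58439, -158760/58439]
step 0: P' = (I − K·H)·P̄ = [25408/58439 -39270/58439 54924/58439; -39270/58439 179790/58439 -140697/58439; 54924/58439 -140697/58439 158951/58439]
step 1: x̄ = F·x = [-361040/58439, 380286/58439, 100525/58439]
step 1: P̄ = F·P·Fᵀ + Q = [1535950/58439 -874206/58439 -322626/58439; -874206/58439 845916/58439 274172/58439; -322626/58439 274172/58439 360414/58439]
step 1: y = z − H·x̄ = [-1008328/58439, -2028389/58439]
step 1: S = H·P̄·Hᵀ + R = [16178159/58439 24569884/58439; 24569884/58439 40214061/58439]
step 1: K = P̄·Hᵀ·S⁻¹ = [-313509684/802722037 45348516/802722037; -166378086/802722037 204193406/802722037; -178021076/802722037 160615432/802722037]
step 1: x' = x̄ + K·y = [-1123883068/802722037, 1006929904/802722037, -1122423505/802722037]
step 1: P' = (I − K·H)·P̄ = [330734954/802722037 -453917562/802722037 678695178/802722037; -453917562/802722037 1917609924/802722037 -1528130772/802722037; 678695178/802722037 -1528130772/802722037 1858064458/802722037]

step 0: x' = [-31998/58439, 132523/58439, -158760/58439], P' = [25408/58439 -39270/58439 54924/58439; -39270/58439 179790/58439 -140697/58439; 54924/58439 -140697/58439 158951/58439]
step 1: x' = [-1123883068/802722037, 1006929904/802722037, -1122423505/802722037], P' = [330734954/802722037 -453917562/802722037 678695178/802722037; -453917562/802722037 1917609924/802722037 -1528130772/802722037; 678695178/802722037 -1528130772/802722037 1858064458/802722037]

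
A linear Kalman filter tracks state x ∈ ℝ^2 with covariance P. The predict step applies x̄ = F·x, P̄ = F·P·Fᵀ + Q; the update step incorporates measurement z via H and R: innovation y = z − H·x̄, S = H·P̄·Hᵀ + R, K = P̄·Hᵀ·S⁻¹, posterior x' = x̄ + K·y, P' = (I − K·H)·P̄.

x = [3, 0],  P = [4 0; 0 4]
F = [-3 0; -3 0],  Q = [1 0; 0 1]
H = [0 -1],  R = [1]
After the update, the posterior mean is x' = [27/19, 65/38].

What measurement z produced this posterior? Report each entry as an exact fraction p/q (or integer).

z = [-2]

x̄ = F·x = [-9, -9]
P̄ = F·P·Fᵀ + Q = [37 36; 36 37]
S = H·P̄·Hᵀ + R = [38]
K = P̄·Hᵀ·S⁻¹ = [-18/19; -37/38]
x' − x̄ = [198/19, 407/38] = K·y
y = (KᵀK)⁻¹·Kᵀ·(x' − x̄) = [-11]
z = y + H·x̄ = [-11] + [9] = [-2]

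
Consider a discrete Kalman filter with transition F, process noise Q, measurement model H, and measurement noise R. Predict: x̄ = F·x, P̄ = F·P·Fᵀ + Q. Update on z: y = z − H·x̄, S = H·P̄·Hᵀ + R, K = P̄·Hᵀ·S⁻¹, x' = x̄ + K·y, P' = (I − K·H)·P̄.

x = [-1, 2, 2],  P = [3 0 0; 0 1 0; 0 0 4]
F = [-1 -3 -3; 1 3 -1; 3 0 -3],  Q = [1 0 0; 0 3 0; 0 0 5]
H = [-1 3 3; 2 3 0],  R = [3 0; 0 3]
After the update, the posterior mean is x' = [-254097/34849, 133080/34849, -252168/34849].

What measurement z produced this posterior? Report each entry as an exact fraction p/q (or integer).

x̄ = F·x = [-11, 3, -9]
P̄ = F·P·Fᵀ + Q = [49 0 27; 0 19 21; 27 21 68]
S = H·P̄·Hᵀ + R = [1051 424; 424 370]
K = P̄·Hᵀ·S⁻¹ = [-4952/34849 14905/34849; 3372/34849 3009/69698; 6532/34849 7069/69698]
x' − x̄ = [129242/34849, 28533/34849, 61473/34849] = K·y
y = (KᵀK)⁻¹·Kᵀ·(x' − x̄) = [4, 10]
z = y + H·x̄ = [4, 10] + [-7, -13] = [-3, -3]

z = [-3, -3]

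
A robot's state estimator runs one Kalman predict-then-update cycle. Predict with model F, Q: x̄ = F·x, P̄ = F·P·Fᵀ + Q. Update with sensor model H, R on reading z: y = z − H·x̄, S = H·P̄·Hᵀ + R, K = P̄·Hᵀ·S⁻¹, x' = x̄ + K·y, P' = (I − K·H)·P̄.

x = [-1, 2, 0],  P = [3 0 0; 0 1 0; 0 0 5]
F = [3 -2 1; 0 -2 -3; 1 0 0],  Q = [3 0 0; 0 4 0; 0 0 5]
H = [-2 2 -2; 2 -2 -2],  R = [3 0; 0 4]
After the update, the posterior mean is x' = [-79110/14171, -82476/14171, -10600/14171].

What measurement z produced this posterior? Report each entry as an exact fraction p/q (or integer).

x̄ = F·x = [-7, -4, -1]
P̄ = F·P·Fᵀ + Q = [39 -11 9; -11 53 0; 9 0 8]
S = H·P̄·Hᵀ + R = [563 -424; -424 420]
K = P̄·Hᵀ·S⁻¹ = [-3698/14171 -1933/28342; -128/14171 -4448/14171; -3358/14171 -6645/28342]
x' − x̄ = [20087/14171, -25792/14171, 3571/14171] = K·y
y = (KᵀK)⁻¹·Kᵀ·(x' − x̄) = [-7, 6]
z = y + H·x̄ = [-7, 6] + [8, -4] = [1, 2]

z = [1, 2]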